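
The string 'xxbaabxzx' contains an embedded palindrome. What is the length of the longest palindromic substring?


Scanning 'xxbaabxzx' for palindromic substrings.
Substring at positions 1-6: 'xbaabx'.
Check: reverse('xbaabx') = 'xbaabx' -> palindrome confirmed.
Neighbouring characters ('x' / 'z') break symmetry, so it cannot extend further.
No longer palindromic substring exists; longest length = 6

6


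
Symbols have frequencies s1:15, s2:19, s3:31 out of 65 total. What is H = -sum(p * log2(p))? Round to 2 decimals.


Computing entropy H = -sum(p_i * log2(p_i)):
  s1: p = 15/65 = 0.2308, -p*log2(p) = 0.4882
  s2: p = 19/65 = 0.2923, -p*log2(p) = 0.5187
  s3: p = 31/65 = 0.4769, -p*log2(p) = 0.5094
H = sum of terms = 1.5163
Rounded to 2 decimals: 1.52

1.52


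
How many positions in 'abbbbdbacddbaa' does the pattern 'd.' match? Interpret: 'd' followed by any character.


Pattern: d. means 'd' followed by any character.
Scanning 'abbbbdbacddbaa' position-by-position:
  Pos 0: window 'ab' -> no
  Pos 1: window 'bb' -> no
  Pos 2: window 'bb' -> no
  Pos 3: window 'bb' -> no
  Pos 4: window 'bd' -> no
  Pos 5: window 'db' -> MATCH
  Pos 6: window 'ba' -> no
  Pos 7: window 'ac' -> no
  Pos 8: window 'cd' -> no
  Pos 9: window 'dd' -> MATCH
  Pos 10: window 'db' -> MATCH
  Pos 11: window 'ba' -> no
  Pos 12: window 'aa' -> no
  Pos 13: window 'a' -> no
Total matches: 3

3


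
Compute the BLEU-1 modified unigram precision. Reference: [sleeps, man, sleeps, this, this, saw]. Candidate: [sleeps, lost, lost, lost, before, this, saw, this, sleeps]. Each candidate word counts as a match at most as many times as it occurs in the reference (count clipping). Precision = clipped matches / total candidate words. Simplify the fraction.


Reference word counts: {'man': 1, 'saw': 1, 'sleeps': 2, 'this': 2}
Checking each candidate word (with clipping):
  'sleeps' -> in reference (ref count 2, used 1/2) -> match (matches: 1)
  'lost' -> not in reference -> no match (matches: 1)
  'lost' -> not in reference -> no match (matches: 1)
  'lost' -> not in reference -> no match (matches: 1)
  'before' -> not in reference -> no match (matches: 1)
  'this' -> in reference (ref count 2, used 1/2) -> match (matches: 2)
  'saw' -> in reference (ref count 1, used 1/1) -> match (matches: 3)
  'this' -> in reference (ref count 2, used 2/2) -> match (matches: 4)
  'sleeps' -> in reference (ref count 2, used 2/2) -> match (matches: 5)
Clipped matches: 5, Candidate length: 9
Precision = 5/9

5/9


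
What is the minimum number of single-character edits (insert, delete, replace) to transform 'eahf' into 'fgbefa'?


Building DP table for s1='eahf' (len 4) and s2='fgbefa' (len 6):
       f  g  b  e  f  a
    0  1  2  3  4  5  6
  e 1  1  2  3  3  4  5
  a 2  2  2  3  4  4  4
  h 3  3  3  3  4  5  5
  f 4  3  4  4  4  4  5
Edit distance = dp[4][6] = 5

5


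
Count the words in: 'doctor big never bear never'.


Counting words by splitting on spaces:
  Word 1: 'doctor'
  Word 2: 'big'
  Word 3: 'never'
  Word 4: 'bear'
  Word 5: 'never'
Total words: 5

5


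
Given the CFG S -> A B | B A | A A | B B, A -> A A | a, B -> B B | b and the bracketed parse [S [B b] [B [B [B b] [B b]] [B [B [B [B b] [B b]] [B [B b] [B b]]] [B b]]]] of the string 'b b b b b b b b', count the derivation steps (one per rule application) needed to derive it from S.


Every bracketed nonterminal node [X ...] in the tree is produced by exactly one rule application.
Reading the tree off as a leftmost derivation:
  Step 1: S  =>  B B   (applied S -> B B)
  Step 2: B B  =>  b B   (applied B -> b)
  Step 3: b B  =>  b B B   (applied B -> B B)
  Step 4: b B B  =>  b B B B   (applied B -> B B)
  Step 5: b B B B  =>  b b B B   (applied B -> b)
  Step 6: b b B B  =>  b b b B   (applied B -> b)
  Step 7: b b b B  =>  b b b B B   (applied B -> B B)
  Step 8: b b b B B  =>  b b b B B B   (applied B -> B B)
  Step 9: b b b B B B  =>  b b b B B B B   (applied B -> B B)
  Step 10: b b b B B B B  =>  b b b b B B B   (applied B -> b)
  Step 11: b b b b B B B  =>  b b b b b B B   (applied B -> b)
  Step 12: b b b b b B B  =>  b b b b b B B B   (applied B -> B B)
  Step 13: b b b b b B B B  =>  b b b b b b B B   (applied B -> b)
  Step 14: b b b b b b B B  =>  b b b b b b b B   (applied B -> b)
  Step 15: b b b b b b b B  =>  b b b b b b b b   (applied B -> b)
Final yield: b b b b b b b b
Total rewrite steps: 15

15


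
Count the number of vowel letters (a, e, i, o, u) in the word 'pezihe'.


Scanning each character of 'pezihe':
  Position 1: 'p' -> consonant (running count: 0)
  Position 2: 'e' -> vowel (running count: 1)
  Position 3: 'z' -> consonant (running count: 1)
  Position 4: 'i' -> vowel (running count: 2)
  Position 5: 'h' -> consonant (running count: 2)
  Position 6: 'e' -> vowel (running count: 3)
Total vowels: 3

3


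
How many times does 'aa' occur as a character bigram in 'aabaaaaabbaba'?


Scanning 'aabaaaaabbaba' for bigram 'aa':
  Position 0: 'aa' -> MATCH
  Position 1: 'ab' -> no
  Position 2: 'ba' -> no
  Position 3: 'aa' -> MATCH
  Position 4: 'aa' -> MATCH
  Position 5: 'aa' -> MATCH
  Position 6: 'aa' -> MATCH
  Position 7: 'ab' -> no
  Position 8: 'bb' -> no
  Position 9: 'ba' -> no
  Position 10: 'ab' -> no
  Position 11: 'ba' -> no
Total matches: 5

5


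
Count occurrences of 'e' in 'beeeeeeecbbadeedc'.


Scanning 'beeeeeeecbbadeedc' for 'e':
  Position 1: 'e' -> MATCH (count: 1)
  Position 2: 'e' -> MATCH (count: 2)
  Position 3: 'e' -> MATCH (count: 3)
  Position 4: 'e' -> MATCH (count: 4)
  Position 5: 'e' -> MATCH (count: 5)
  Position 6: 'e' -> MATCH (count: 6)
  Position 7: 'e' -> MATCH (count: 7)
  Position 13: 'e' -> MATCH (count: 8)
  Position 14: 'e' -> MATCH (count: 9)
Total occurrences of 'e': 9

9


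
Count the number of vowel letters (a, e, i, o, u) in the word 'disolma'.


Scanning each character of 'disolma':
  Position 1: 'd' -> consonant (running count: 0)
  Position 2: 'i' -> vowel (running count: 1)
  Position 3: 's' -> consonant (running count: 1)
  Position 4: 'o' -> vowel (running count: 2)
  Position 5: 'l' -> consonant (running count: 2)
  Position 6: 'm' -> consonant (running count: 2)
  Position 7: 'a' -> vowel (running count: 3)
Total vowels: 3

3


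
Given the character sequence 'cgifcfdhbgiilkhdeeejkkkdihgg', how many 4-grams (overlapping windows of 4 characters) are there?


String 'cgifcfdhbgiilkhdeeejkkkdihgg' has length L = 28.
Number of overlapping n-grams = L - n + 1
Substituting: 28 - 4 + 1 = 25

25


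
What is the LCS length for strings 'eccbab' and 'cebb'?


DP table for LCS of 'eccbab' and 'cebb':
       c  e  b  b
    0  0  0  0  0
  e 0  0  1  1  1
  c 0  1  1  1  1
  c 0  1  1  1  1
  b 0  1  1  2  2
  a 0  1  1  2  2
  b 0  1  1  2  3
LCS: 'ebb'
LCS length = 3

3


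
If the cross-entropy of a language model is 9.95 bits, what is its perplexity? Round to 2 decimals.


Perplexity formula: PP = 2^H
H = 9.95
PP = 2^9.95
Decompose: 2^9.95 = 2^9 * 2^0.95
2^9 = 512, 2^0.95 ~ 1.9318727
PP ~ 512 * 1.9318727 = 989.1188224
Rounded to 2 decimals: 989.12

989.12


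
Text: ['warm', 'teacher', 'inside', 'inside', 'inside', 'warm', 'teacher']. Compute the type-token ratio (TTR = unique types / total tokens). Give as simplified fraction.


Tokens: 7
Unique types: ('inside', 'teacher', 'warm') = 3
TTR = 3/7
Already in lowest terms.

3/7


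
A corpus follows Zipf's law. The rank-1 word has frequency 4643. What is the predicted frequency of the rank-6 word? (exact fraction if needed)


Zipf's law: freq(rank) = f1 / rank
f1 = 4643, rank = 6
freq = 4643 / 6
GCD(4643, 6) = 1
Simplified: 4643/6

4643/6


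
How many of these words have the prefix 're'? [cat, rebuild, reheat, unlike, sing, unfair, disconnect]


Checking each word for prefix 're':
  'cat' -> no (count: 0)
  'rebuild' -> YES, starts with 're' (count: 1)
  'reheat' -> YES, starts with 're' (count: 2)
  'unlike' -> no (count: 2)
  'sing' -> no (count: 2)
  'unfair' -> no (count: 2)
  'disconnect' -> no (count: 2)
Total with prefix 're': 2

2


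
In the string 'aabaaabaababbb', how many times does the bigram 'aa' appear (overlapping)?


Scanning 'aabaaabaababbb' for bigram 'aa':
  Position 0: 'aa' -> MATCH
  Position 1: 'ab' -> no
  Position 2: 'ba' -> no
  Position 3: 'aa' -> MATCH
  Position 4: 'aa' -> MATCH
  Position 5: 'ab' -> no
  Position 6: 'ba' -> no
  Position 7: 'aa' -> MATCH
  Position 8: 'ab' -> no
  Position 9: 'ba' -> no
  Position 10: 'ab' -> no
  Position 11: 'bb' -> no
  Position 12: 'bb' -> no
Total matches: 4

4


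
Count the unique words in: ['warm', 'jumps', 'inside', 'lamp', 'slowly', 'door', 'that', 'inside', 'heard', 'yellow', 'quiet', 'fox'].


Listing all tokens and tracking unique types:
  Token 1: 'warm' -> NEW (unique so far: 1)
  Token 2: 'jumps' -> NEW (unique so far: 2)
  Token 3: 'inside' -> NEW (unique so far: 3)
  Token 4: 'lamp' -> NEW (unique so far: 4)
  Token 5: 'slowly' -> NEW (unique so far: 5)
  Token 6: 'door' -> NEW (unique so far: 6)
  Token 7: 'that' -> NEW (unique so far: 7)
  Token 8: 'inside' -> duplicate (unique so far: 7)
  Token 9: 'heard' -> NEW (unique so far: 8)
  Token 10: 'yellow' -> NEW (unique so far: 9)
  Token 11: 'quiet' -> NEW (unique so far: 10)
  Token 12: 'fox' -> NEW (unique so far: 11)
Unique types: ('door', 'fox', 'heard', 'inside', 'jumps', 'lamp', 'quiet', 'slowly', 'that', 'warm', 'yellow')
Vocabulary size: 11

11


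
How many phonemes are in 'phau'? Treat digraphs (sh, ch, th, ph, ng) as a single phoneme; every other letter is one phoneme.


Parsing 'phau' greedily, digraphs first:
  'ph' -> digraph (1 consonant phoneme) (phonemes so far: 1)
  'a' -> vowel phoneme (phonemes so far: 2)
  'u' -> vowel phoneme (phonemes so far: 3)
Total phonemes: 3

3


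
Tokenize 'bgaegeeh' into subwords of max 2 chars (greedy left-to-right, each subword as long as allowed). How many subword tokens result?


'bgaegeeh' has 8 characters.
Chunking with max size 2:
  Chunk 1: 'bg' (positions 0-1)
  Chunk 2: 'ae' (positions 2-3)
  Chunk 3: 'ge' (positions 4-5)
  Chunk 4: 'eh' (positions 6-7)
Total chunks: ceil(8 / 2) = 4

4


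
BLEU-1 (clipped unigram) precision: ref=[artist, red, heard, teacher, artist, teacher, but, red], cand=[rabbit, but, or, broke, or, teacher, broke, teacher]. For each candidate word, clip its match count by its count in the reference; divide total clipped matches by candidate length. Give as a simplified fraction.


Reference word counts: {'artist': 2, 'but': 1, 'heard': 1, 'red': 2, 'teacher': 2}
Checking each candidate word (with clipping):
  'rabbit' -> not in reference -> no match (matches: 0)
  'but' -> in reference (ref count 1, used 1/1) -> match (matches: 1)
  'or' -> not in reference -> no match (matches: 1)
  'broke' -> not in reference -> no match (matches: 1)
  'or' -> not in reference -> no match (matches: 1)
  'teacher' -> in reference (ref count 2, used 1/2) -> match (matches: 2)
  'broke' -> not in reference -> no match (matches: 2)
  'teacher' -> in reference (ref count 2, used 2/2) -> match (matches: 3)
Clipped matches: 3, Candidate length: 8
Precision = 3/8

3/8


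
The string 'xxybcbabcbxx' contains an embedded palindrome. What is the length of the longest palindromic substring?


Scanning 'xxybcbabcbxx' for palindromic substrings.
Substring at positions 3-9: 'bcbabcb'.
Check: reverse('bcbabcb') = 'bcbabcb' -> palindrome confirmed.
Neighbouring characters ('y' / 'x') break symmetry, so it cannot extend further.
No longer palindromic substring exists; longest length = 7

7


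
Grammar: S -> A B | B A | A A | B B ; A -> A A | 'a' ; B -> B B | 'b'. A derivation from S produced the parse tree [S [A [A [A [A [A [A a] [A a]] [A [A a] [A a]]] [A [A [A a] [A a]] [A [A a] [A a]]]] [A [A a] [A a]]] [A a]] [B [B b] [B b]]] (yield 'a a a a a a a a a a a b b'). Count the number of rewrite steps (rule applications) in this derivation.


Every bracketed nonterminal node [X ...] in the tree is produced by exactly one rule application.
Reading the tree off as a leftmost derivation:
  Step 1: S  =>  A B   (applied S -> A B)
  Step 2: A B  =>  A A B   (applied A -> A A)
  Step 3: A A B  =>  A A A B   (applied A -> A A)
  Step 4: A A A B  =>  A A A A B   (applied A -> A A)
  Step 5: A A A A B  =>  A A A A A B   (applied A -> A A)
  Step 6: A A A A A B  =>  A A A A A A B   (applied A -> A A)
  Step 7: A A A A A A B  =>  a A A A A A B   (applied A -> a)
  Step 8: a A A A A A B  =>  a a A A A A B   (applied A -> a)
  Step 9: a a A A A A B  =>  a a A A A A A B   (applied A -> A A)
  Step 10: a a A A A A A B  =>  a a a A A A A B   (applied A -> a)
  Step 11: a a a A A A A B  =>  a a a a A A A B   (applied A -> a)
  Step 12: a a a a A A A B  =>  a a a a A A A A B   (applied A -> A A)
  Step 13: a a a a A A A A B  =>  a a a a A A A A A B   (applied A -> A A)
  Step 14: a a a a A A A A A B  =>  a a a a a A A A A B   (applied A -> a)
  Step 15: a a a a a A A A A B  =>  a a a a a a A A A B   (applied A -> a)
  Step 16: a a a a a a A A A B  =>  a a a a a a A A A A B   (applied A -> A A)
  Step 17: a a a a a a A A A A B  =>  a a a a a a a A A A B   (applied A -> a)
  Step 18: a a a a a a a A A A B  =>  a a a a a a a a A A B   (applied A -> a)
  Step 19: a a a a a a a a A A B  =>  a a a a a a a a A A A B   (applied A -> A A)
  Step 20: a a a a a a a a A A A B  =>  a a a a a a a a a A A B   (applied A -> a)
  Step 21: a a a a a a a a a A A B  =>  a a a a a a a a a a A B   (applied A -> a)
  Step 22: a a a a a a a a a a A B  =>  a a a a a a a a a a a B   (applied A -> a)
  Step 23: a a a a a a a a a a a B  =>  a a a a a a a a a a a B B   (applied B -> B B)
  Step 24: a a a a a a a a a a a B B  =>  a a a a a a a a a a a b B   (applied B -> b)
  Step 25: a a a a a a a a a a a b B  =>  a a a a a a a a a a a b b   (applied B -> b)
Final yield: a a a a a a a a a a a b b
Total rewrite steps: 25

25


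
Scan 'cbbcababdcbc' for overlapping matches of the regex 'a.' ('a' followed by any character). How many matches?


Pattern: a. means 'a' followed by any character.
Scanning 'cbbcababdcbc' position-by-position:
  Pos 0: window 'cb' -> no
  Pos 1: window 'bb' -> no
  Pos 2: window 'bc' -> no
  Pos 3: window 'ca' -> no
  Pos 4: window 'ab' -> MATCH
  Pos 5: window 'ba' -> no
  Pos 6: window 'ab' -> MATCH
  Pos 7: window 'bd' -> no
  Pos 8: window 'dc' -> no
  Pos 9: window 'cb' -> no
  Pos 10: window 'bc' -> no
  Pos 11: window 'c' -> no
Total matches: 2

2


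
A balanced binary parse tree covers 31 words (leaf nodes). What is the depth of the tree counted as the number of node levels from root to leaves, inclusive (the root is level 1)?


In a balanced binary tree with n leaves the deepest leaf is ceil(log2(n)) edges below the root,
so counting node levels inclusive of root and leaves gives ceil(log2(n)) + 1 levels.
log2(31) = 4.9542
ceil(4.9542) = 5
levels = 5 + 1 = 6

6


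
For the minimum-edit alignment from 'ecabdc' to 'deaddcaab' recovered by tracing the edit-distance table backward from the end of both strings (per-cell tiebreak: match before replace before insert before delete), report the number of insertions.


Edit distance = 6. Backtracking from cell (6, 9) with preference match > replace > insert > delete,
then listing the resulting alignment 'ecabdc' -> 'deaddcaab' left to right:
  Step 1: replace e->d
  Step 2: replace c->e
  Step 3: keep 'a'
  Step 4: replace b->d
  Step 5: keep 'd'
  Step 6: keep 'c'
  Step 7: insert 'a' [insertion #1]
  Step 8: insert 'a' [insertion #2]
  Step 9: insert 'b' [insertion #3]
Total insertions: 3

3


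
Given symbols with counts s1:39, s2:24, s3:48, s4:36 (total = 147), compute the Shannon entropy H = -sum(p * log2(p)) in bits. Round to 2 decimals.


Computing entropy H = -sum(p_i * log2(p_i)):
  s1: p = 39/147 = 0.2653, -p*log2(p) = 0.5079
  s2: p = 24/147 = 0.1633, -p*log2(p) = 0.4269
  s3: p = 48/147 = 0.3265, -p*log2(p) = 0.5273
  s4: p = 36/147 = 0.2449, -p*log2(p) = 0.4971
H = sum of terms = 1.9592
Rounded to 2 decimals: 1.96

1.96


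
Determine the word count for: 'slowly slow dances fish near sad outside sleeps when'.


Counting words by splitting on spaces:
  Word 1: 'slowly'
  Word 2: 'slow'
  Word 3: 'dances'
  Word 4: 'fish'
  Word 5: 'near'
  Word 6: 'sad'
  Word 7: 'outside'
  Word 8: 'sleeps'
  Word 9: 'when'
Total words: 9

9


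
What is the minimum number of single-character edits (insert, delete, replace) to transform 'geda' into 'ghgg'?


Building DP table for s1='geda' (len 4) and s2='ghgg' (len 4):
       g  h  g  g
    0  1  2  3  4
  g 1  0  1  2  3
  e 2  1  1  2  3
  d 3  2  2  2  3
  a 4  3  3  3  3
Edit distance = dp[4][4] = 3

3


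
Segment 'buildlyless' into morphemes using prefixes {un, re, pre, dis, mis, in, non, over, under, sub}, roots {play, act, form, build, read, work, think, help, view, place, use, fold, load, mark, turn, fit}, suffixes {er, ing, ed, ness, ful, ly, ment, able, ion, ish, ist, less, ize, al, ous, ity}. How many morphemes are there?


Segmenting 'buildlyless' against the inventory:
  'build' -> root (morpheme 1)
  'ly' -> suffix (morpheme 2)
  'less' -> suffix (morpheme 3)
Total morphemes: 3

3


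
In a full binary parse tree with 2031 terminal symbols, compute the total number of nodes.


Leaf nodes (terminals): 2031
Internal nodes = n - 1 = 2031 - 1 = 2030
Total = leaves + internal = 2031 + 2030 = 4061

4061


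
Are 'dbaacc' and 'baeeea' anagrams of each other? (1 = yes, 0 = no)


Sort characters of 'dbaacc': 'aabccd'
Sort characters of 'baeeea': 'aabeee'
Sorted forms differ -> they are NOT anagrams
Result: 0

0


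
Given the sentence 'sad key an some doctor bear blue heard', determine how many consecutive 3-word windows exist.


Word trigrams from [8] words:
  Trigram 1: (sad key an)
  Trigram 2: (key an some)
  Trigram 3: (an some doctor)
  Trigram 4: (some doctor bear)
  Trigram 5: (doctor bear blue)
  Trigram 6: (bear blue heard)
Total word trigrams: 8 - 2 = 6

6


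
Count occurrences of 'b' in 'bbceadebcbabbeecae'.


Scanning 'bbceadebcbabbeecae' for 'b':
  Position 0: 'b' -> MATCH (count: 1)
  Position 1: 'b' -> MATCH (count: 2)
  Position 7: 'b' -> MATCH (count: 3)
  Position 9: 'b' -> MATCH (count: 4)
  Position 11: 'b' -> MATCH (count: 5)
  Position 12: 'b' -> MATCH (count: 6)
Total occurrences of 'b': 6

6


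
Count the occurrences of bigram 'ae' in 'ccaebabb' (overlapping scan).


Scanning 'ccaebabb' for bigram 'ae':
  Position 0: 'cc' -> no
  Position 1: 'ca' -> no
  Position 2: 'ae' -> MATCH
  Position 3: 'eb' -> no
  Position 4: 'ba' -> no
  Position 5: 'ab' -> no
  Position 6: 'bb' -> no
Total matches: 1

1


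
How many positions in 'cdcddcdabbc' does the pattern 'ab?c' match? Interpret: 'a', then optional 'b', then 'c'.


Pattern: ab?c means 'a', then optional 'b', then 'c'.
Scanning 'cdcddcdabbc' position-by-position:
  Pos 0: window 'cdc' -> no
  Pos 1: window 'dcd' -> no
  Pos 2: window 'cdd' -> no
  Pos 3: window 'ddc' -> no
  Pos 4: window 'dcd' -> no
  Pos 5: window 'cda' -> no
  Pos 6: window 'dab' -> no
  Pos 7: window 'abb' -> no
  Pos 8: window 'bbc' -> no
  Pos 9: window 'bc' -> no
  Pos 10: window 'c' -> no
Total matches: 0

0


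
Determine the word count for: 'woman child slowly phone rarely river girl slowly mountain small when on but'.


Counting words by splitting on spaces:
  Word 1: 'woman'
  Word 2: 'child'
  Word 3: 'slowly'
  Word 4: 'phone'
  Word 5: 'rarely'
  Word 6: 'river'
  Word 7: 'girl'
  Word 8: 'slowly'
  Word 9: 'mountain'
  Word 10: 'small'
  Word 11: 'when'
  Word 12: 'on'
  Word 13: 'but'
Total words: 13

13


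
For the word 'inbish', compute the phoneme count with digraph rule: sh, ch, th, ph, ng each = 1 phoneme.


Parsing 'inbish' greedily, digraphs first:
  'i' -> vowel phoneme (phonemes so far: 1)
  'n' -> consonant phoneme (phonemes so far: 2)
  'b' -> consonant phoneme (phonemes so far: 3)
  'i' -> vowel phoneme (phonemes so far: 4)
  'sh' -> digraph (1 consonant phoneme) (phonemes so far: 5)
Total phonemes: 5

5


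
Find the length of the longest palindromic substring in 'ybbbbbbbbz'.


Scanning 'ybbbbbbbbz' for palindromic substrings.
Substring at positions 1-8: 'bbbbbbbb'.
Check: reverse('bbbbbbbb') = 'bbbbbbbb' -> palindrome confirmed.
Neighbouring characters ('y' / 'z') break symmetry, so it cannot extend further.
No longer palindromic substring exists; longest length = 8

8


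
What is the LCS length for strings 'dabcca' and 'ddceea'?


DP table for LCS of 'dabcca' and 'ddceea':
       d  d  c  e  e  a
    0  0  0  0  0  0  0
  d 0  1  1  1  1  1  1
  a 0  1  1  1  1  1  2
  b 0  1  1  1  1  1  2
  c 0  1  1  2  2  2  2
  c 0  1  1  2  2  2  2
  a 0  1  1  2  2  2  3
LCS: 'dca'
LCS length = 3

3


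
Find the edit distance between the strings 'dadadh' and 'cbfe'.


Building DP table for s1='dadadh' (len 6) and s2='cbfe' (len 4):
       c  b  f  e
    0  1  2  3  4
  d 1  1  2  3  4
  a 2  2  2  3  4
  d 3  3  3  3  4
  a 4  4  4  4  4
  d 5  5  5  5  5
  h 6  6  6  6  6
Edit distance = dp[6][4] = 6

6


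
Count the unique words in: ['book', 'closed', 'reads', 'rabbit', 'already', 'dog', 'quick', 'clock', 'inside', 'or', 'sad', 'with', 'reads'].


Listing all tokens and tracking unique types:
  Token 1: 'book' -> NEW (unique so far: 1)
  Token 2: 'closed' -> NEW (unique so far: 2)
  Token 3: 'reads' -> NEW (unique so far: 3)
  Token 4: 'rabbit' -> NEW (unique so far: 4)
  Token 5: 'already' -> NEW (unique so far: 5)
  Token 6: 'dog' -> NEW (unique so far: 6)
  Token 7: 'quick' -> NEW (unique so far: 7)
  Token 8: 'clock' -> NEW (unique so far: 8)
  Token 9: 'inside' -> NEW (unique so far: 9)
  Token 10: 'or' -> NEW (unique so far: 10)
  Token 11: 'sad' -> NEW (unique so far: 11)
  Token 12: 'with' -> NEW (unique so far: 12)
  Token 13: 'reads' -> duplicate (unique so far: 12)
Unique types: ('already', 'book', 'clock', 'closed', 'dog', 'inside', 'or', 'quick', 'rabbit', 'reads', 'sad', 'with')
Vocabulary size: 12

12


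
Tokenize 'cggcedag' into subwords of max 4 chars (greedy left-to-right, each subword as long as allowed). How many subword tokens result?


'cggcedag' has 8 characters.
Chunking with max size 4:
  Chunk 1: 'cggc' (positions 0-3)
  Chunk 2: 'edag' (positions 4-7)
Total chunks: ceil(8 / 4) = 2

2


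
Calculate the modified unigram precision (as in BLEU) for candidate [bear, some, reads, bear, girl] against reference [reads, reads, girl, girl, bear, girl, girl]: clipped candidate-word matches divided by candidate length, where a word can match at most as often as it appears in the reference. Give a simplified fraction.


Reference word counts: {'bear': 1, 'girl': 4, 'reads': 2}
Checking each candidate word (with clipping):
  'bear' -> in reference (ref count 1, used 1/1) -> match (matches: 1)
  'some' -> not in reference -> no match (matches: 1)
  'reads' -> in reference (ref count 2, used 1/2) -> match (matches: 2)
  'bear' -> ref count 1 already used up (1/1) -> clipped, no match (matches: 2)
  'girl' -> in reference (ref count 4, used 1/4) -> match (matches: 3)
Clipped matches: 3, Candidate length: 5
Precision = 3/5

3/5


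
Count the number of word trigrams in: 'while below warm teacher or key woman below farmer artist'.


Word trigrams from [10] words:
  Trigram 1: (while below warm)
  Trigram 2: (below warm teacher)
  Trigram 3: (warm teacher or)
  Trigram 4: (teacher or key)
  Trigram 5: (or key woman)
  Trigram 6: (key woman below)
  Trigram 7: (woman below farmer)
  Trigram 8: (below farmer artist)
Total word trigrams: 10 - 2 = 8

8


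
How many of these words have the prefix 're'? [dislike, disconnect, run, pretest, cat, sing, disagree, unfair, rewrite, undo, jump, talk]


Checking each word for prefix 're':
  'dislike' -> no (count: 0)
  'disconnect' -> no (count: 0)
  'run' -> no (count: 0)
  'pretest' -> no (count: 0)
  'cat' -> no (count: 0)
  'sing' -> no (count: 0)
  'disagree' -> no (count: 0)
  'unfair' -> no (count: 0)
  'rewrite' -> YES, starts with 're' (count: 1)
  'undo' -> no (count: 1)
  'jump' -> no (count: 1)
  'talk' -> no (count: 1)
Total with prefix 're': 1

1


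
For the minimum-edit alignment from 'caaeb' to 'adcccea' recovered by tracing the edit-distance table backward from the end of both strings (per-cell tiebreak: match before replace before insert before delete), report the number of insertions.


Edit distance = 5. Backtracking from cell (5, 7) with preference match > replace > insert > delete,
then listing the resulting alignment 'caaeb' -> 'adcccea' left to right:
  Step 1: insert 'a' [insertion #1]
  Step 2: insert 'd' [insertion #2]
  Step 3: keep 'c'
  Step 4: replace a->c
  Step 5: replace a->c
  Step 6: keep 'e'
  Step 7: replace b->a
Total insertions: 2

2


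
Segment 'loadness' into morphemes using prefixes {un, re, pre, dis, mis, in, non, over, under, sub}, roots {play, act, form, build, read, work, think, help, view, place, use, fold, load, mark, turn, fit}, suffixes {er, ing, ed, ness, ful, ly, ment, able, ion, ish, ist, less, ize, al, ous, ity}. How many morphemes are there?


Segmenting 'loadness' against the inventory:
  'load' -> root (morpheme 1)
  'ness' -> suffix (morpheme 2)
Total morphemes: 2

2


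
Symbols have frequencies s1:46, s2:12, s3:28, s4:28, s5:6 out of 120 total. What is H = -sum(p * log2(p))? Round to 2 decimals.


Computing entropy H = -sum(p_i * log2(p_i)):
  s1: p = 46/120 = 0.3833, -p*log2(p) = 0.5303
  s2: p = 12/120 = 0.1000, -p*log2(p) = 0.3322
  s3: p = 28/120 = 0.2333, -p*log2(p) = 0.4899
  s4: p = 28/120 = 0.2333, -p*log2(p) = 0.4899
  s5: p = 6/120 = 0.0500, -p*log2(p) = 0.2161
H = sum of terms = 2.0584
Rounded to 2 decimals: 2.06

2.06


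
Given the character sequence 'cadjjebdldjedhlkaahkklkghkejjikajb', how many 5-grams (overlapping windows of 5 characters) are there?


String 'cadjjebdldjedhlkaahkklkghkejjikajb' has length L = 34.
Number of overlapping n-grams = L - n + 1
Substituting: 34 - 5 + 1 = 30

30


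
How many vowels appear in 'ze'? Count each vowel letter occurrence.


Scanning each character of 'ze':
  Position 1: 'z' -> consonant (running count: 0)
  Position 2: 'e' -> vowel (running count: 1)
Total vowels: 1

1


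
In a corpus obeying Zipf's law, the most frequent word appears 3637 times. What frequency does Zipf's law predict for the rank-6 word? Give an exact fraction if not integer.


Zipf's law: freq(rank) = f1 / rank
f1 = 3637, rank = 6
freq = 3637 / 6
GCD(3637, 6) = 1
Simplified: 3637/6

3637/6


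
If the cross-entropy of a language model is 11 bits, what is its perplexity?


Perplexity formula: PP = 2^H
H = 11
PP = 2^11
PP = 2^11 = 2048

2048


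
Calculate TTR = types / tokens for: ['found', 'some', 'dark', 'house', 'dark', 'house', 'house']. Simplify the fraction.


Tokens: 7
Unique types: ('dark', 'found', 'house', 'some') = 4
TTR = 4/7
Already in lowest terms.

4/7


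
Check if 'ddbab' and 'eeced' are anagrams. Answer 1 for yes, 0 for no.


Sort characters of 'ddbab': 'abbdd'
Sort characters of 'eeced': 'cdeee'
Sorted forms differ -> they are NOT anagrams
Result: 0

0


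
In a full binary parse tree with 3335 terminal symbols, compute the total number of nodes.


Leaf nodes (terminals): 3335
Internal nodes = n - 1 = 3335 - 1 = 3334
Total = leaves + internal = 3335 + 3334 = 6669

6669


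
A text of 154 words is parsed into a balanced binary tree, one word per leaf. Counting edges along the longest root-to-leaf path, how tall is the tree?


In a balanced binary tree with n leaves the deepest leaf is ceil(log2(n)) edges below the root.
log2(154) = 7.2668
ceil(7.2668) = 8
height (edges) = 8

8


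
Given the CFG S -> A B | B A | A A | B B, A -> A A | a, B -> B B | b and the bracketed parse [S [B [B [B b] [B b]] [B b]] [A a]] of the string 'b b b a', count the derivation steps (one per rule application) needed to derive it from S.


Every bracketed nonterminal node [X ...] in the tree is produced by exactly one rule application.
Reading the tree off as a leftmost derivation:
  Step 1: S  =>  B A   (applied S -> B A)
  Step 2: B A  =>  B B A   (applied B -> B B)
  Step 3: B B A  =>  B B B A   (applied B -> B B)
  Step 4: B B B A  =>  b B B A   (applied B -> b)
  Step 5: b B B A  =>  b b B A   (applied B -> b)
  Step 6: b b B A  =>  b b b A   (applied B -> b)
  Step 7: b b b A  =>  b b b a   (applied A -> a)
Final yield: b b b a
Total rewrite steps: 7

7


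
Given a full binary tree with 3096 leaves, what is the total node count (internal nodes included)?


Leaf nodes (terminals): 3096
Internal nodes = n - 1 = 3096 - 1 = 3095
Total = leaves + internal = 3096 + 3095 = 6191

6191


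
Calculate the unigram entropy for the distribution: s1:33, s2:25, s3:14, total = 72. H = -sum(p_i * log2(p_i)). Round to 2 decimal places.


Computing entropy H = -sum(p_i * log2(p_i)):
  s1: p = 33/72 = 0.4583, -p*log2(p) = 0.5159
  s2: p = 25/72 = 0.3472, -p*log2(p) = 0.5299
  s3: p = 14/72 = 0.1944, -p*log2(p) = 0.4594
H = sum of terms = 1.5052
Rounded to 2 decimals: 1.51

1.51


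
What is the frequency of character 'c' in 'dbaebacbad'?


Scanning 'dbaebacbad' for 'c':
  Position 6: 'c' -> MATCH (count: 1)
Total occurrences of 'c': 1

1


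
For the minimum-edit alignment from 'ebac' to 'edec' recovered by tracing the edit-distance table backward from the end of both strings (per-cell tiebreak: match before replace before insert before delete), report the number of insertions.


Edit distance = 2. Backtracking from cell (4, 4) with preference match > replace > insert > delete,
then listing the resulting alignment 'ebac' -> 'edec' left to right:
  Step 1: keep 'e'
  Step 2: replace b->d
  Step 3: replace a->e
  Step 4: keep 'c'
Total insertions: 0

0


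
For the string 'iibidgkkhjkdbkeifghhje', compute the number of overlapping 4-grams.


String 'iibidgkkhjkdbkeifghhje' has length L = 22.
Number of overlapping n-grams = L - n + 1
Substituting: 22 - 4 + 1 = 19

19


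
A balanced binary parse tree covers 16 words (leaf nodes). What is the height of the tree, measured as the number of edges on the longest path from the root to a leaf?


In a balanced binary tree with n leaves the deepest leaf is ceil(log2(n)) edges below the root.
log2(16) = 4.0000
ceil(4.0000) = 4
height (edges) = 4

4


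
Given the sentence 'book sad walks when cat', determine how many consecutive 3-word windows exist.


Word trigrams from [5] words:
  Trigram 1: (book sad walks)
  Trigram 2: (sad walks when)
  Trigram 3: (walks when cat)
Total word trigrams: 5 - 2 = 3

3


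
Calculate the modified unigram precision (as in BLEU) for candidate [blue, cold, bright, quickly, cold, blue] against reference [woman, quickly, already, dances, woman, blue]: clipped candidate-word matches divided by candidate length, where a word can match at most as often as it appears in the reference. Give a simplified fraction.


Reference word counts: {'already': 1, 'blue': 1, 'dances': 1, 'quickly': 1, 'woman': 2}
Checking each candidate word (with clipping):
  'blue' -> in reference (ref count 1, used 1/1) -> match (matches: 1)
  'cold' -> not in reference -> no match (matches: 1)
  'bright' -> not in reference -> no match (matches: 1)
  'quickly' -> in reference (ref count 1, used 1/1) -> match (matches: 2)
  'cold' -> not in reference -> no match (matches: 2)
  'blue' -> ref count 1 already used up (1/1) -> clipped, no match (matches: 2)
Clipped matches: 2, Candidate length: 6
Precision = 2/6 = 1/3

1/3


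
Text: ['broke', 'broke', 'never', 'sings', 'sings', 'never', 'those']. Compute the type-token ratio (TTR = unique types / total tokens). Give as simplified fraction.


Tokens: 7
Unique types: ('broke', 'never', 'sings', 'those') = 4
TTR = 4/7
Already in lowest terms.

4/7


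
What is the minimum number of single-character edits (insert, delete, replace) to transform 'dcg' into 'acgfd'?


Building DP table for s1='dcg' (len 3) and s2='acgfd' (len 5):
       a  c  g  f  d
    0  1  2  3  4  5
  d 1  1  2  3  4  4
  c 2  2  1  2  3  4
  g 3  3  2  1  2  3
Edit distance = dp[3][5] = 3

3


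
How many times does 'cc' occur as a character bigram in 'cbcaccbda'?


Scanning 'cbcaccbda' for bigram 'cc':
  Position 0: 'cb' -> no
  Position 1: 'bc' -> no
  Position 2: 'ca' -> no
  Position 3: 'ac' -> no
  Position 4: 'cc' -> MATCH
  Position 5: 'cb' -> no
  Position 6: 'bd' -> no
  Position 7: 'da' -> no
Total matches: 1

1


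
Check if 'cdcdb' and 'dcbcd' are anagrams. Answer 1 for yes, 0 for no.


Sort characters of 'cdcdb': 'bccdd'
Sort characters of 'dcbcd': 'bccdd'
Sorted forms match -> they ARE anagrams
Result: 1

1


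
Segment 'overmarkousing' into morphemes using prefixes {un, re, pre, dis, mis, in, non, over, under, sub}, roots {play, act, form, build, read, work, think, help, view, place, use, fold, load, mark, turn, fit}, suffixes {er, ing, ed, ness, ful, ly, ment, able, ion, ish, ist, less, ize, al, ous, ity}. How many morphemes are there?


Segmenting 'overmarkousing' against the inventory:
  'over' -> prefix (morpheme 1)
  'mark' -> root (morpheme 2)
  'ous' -> suffix (morpheme 3)
  'ing' -> suffix (morpheme 4)
Total morphemes: 4

4


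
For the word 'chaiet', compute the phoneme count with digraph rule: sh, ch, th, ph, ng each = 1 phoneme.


Parsing 'chaiet' greedily, digraphs first:
  'ch' -> digraph (1 consonant phoneme) (phonemes so far: 1)
  'a' -> vowel phoneme (phonemes so far: 2)
  'i' -> vowel phoneme (phonemes so far: 3)
  'e' -> vowel phoneme (phonemes so far: 4)
  't' -> consonant phoneme (phonemes so far: 5)
Total phonemes: 5

5


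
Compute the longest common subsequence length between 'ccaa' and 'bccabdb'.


DP table for LCS of 'ccaa' and 'bccabdb':
       b  c  c  a  b  d  b
    0  0  0  0  0  0  0  0
  c 0  0  1  1  1  1  1  1
  c 0  0  1  2  2  2  2  2
  a 0  0  1  2  3  3  3  3
  a 0  0  1  2  3  3  3  3
LCS: 'cca'
LCS length = 3

3


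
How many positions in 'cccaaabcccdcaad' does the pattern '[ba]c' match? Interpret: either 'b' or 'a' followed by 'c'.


Pattern: [ba]c means either 'b' or 'a' followed by 'c'.
Scanning 'cccaaabcccdcaad' position-by-position:
  Pos 0: window 'cc' -> no
  Pos 1: window 'cc' -> no
  Pos 2: window 'ca' -> no
  Pos 3: window 'aa' -> no
  Pos 4: window 'aa' -> no
  Pos 5: window 'ab' -> no
  Pos 6: window 'bc' -> MATCH
  Pos 7: window 'cc' -> no
  Pos 8: window 'cc' -> no
  Pos 9: window 'cd' -> no
  Pos 10: window 'dc' -> no
  Pos 11: window 'ca' -> no
  Pos 12: window 'aa' -> no
  Pos 13: window 'ad' -> no
  Pos 14: window 'd' -> no
Total matches: 1

1


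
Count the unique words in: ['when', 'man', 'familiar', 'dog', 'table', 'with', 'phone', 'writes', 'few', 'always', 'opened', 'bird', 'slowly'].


Listing all tokens and tracking unique types:
  Token 1: 'when' -> NEW (unique so far: 1)
  Token 2: 'man' -> NEW (unique so far: 2)
  Token 3: 'familiar' -> NEW (unique so far: 3)
  Token 4: 'dog' -> NEW (unique so far: 4)
  Token 5: 'table' -> NEW (unique so far: 5)
  Token 6: 'with' -> NEW (unique so far: 6)
  Token 7: 'phone' -> NEW (unique so far: 7)
  Token 8: 'writes' -> NEW (unique so far: 8)
  Token 9: 'few' -> NEW (unique so far: 9)
  Token 10: 'always' -> NEW (unique so far: 10)
  Token 11: 'opened' -> NEW (unique so far: 11)
  Token 12: 'bird' -> NEW (unique so far: 12)
  Token 13: 'slowly' -> NEW (unique so far: 13)
Unique types: ('always', 'bird', 'dog', 'familiar', 'few', 'man', 'opened', 'phone', 'slowly', 'table', 'when', 'with', 'writes')
Vocabulary size: 13

13


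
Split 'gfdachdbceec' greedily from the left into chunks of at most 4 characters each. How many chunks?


'gfdachdbceec' has 12 characters.
Chunking with max size 4:
  Chunk 1: 'gfda' (positions 0-3)
  Chunk 2: 'chdb' (positions 4-7)
  Chunk 3: 'ceec' (positions 8-11)
Total chunks: ceil(12 / 4) = 3

3


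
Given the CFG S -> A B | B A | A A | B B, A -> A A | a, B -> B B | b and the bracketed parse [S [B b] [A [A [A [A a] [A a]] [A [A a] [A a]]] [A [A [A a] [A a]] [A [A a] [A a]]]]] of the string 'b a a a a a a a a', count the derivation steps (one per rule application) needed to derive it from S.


Every bracketed nonterminal node [X ...] in the tree is produced by exactly one rule application.
Reading the tree off as a leftmost derivation:
  Step 1: S  =>  B A   (applied S -> B A)
  Step 2: B A  =>  b A   (applied B -> b)
  Step 3: b A  =>  b A A   (applied A -> A A)
  Step 4: b A A  =>  b A A A   (applied A -> A A)
  Step 5: b A A A  =>  b A A A A   (applied A -> A A)
  Step 6: b A A A A  =>  b a A A A   (applied A -> a)
  Step 7: b a A A A  =>  b a a A A   (applied A -> a)
  Step 8: b a a A A  =>  b a a A A A   (applied A -> A A)
  Step 9: b a a A A A  =>  b a a a A A   (applied A -> a)
  Step 10: b a a a A A  =>  b a a a a A   (applied A -> a)
  Step 11: b a a a a A  =>  b a a a a A A   (applied A -> A A)
  Step 12: b a a a a A A  =>  b a a a a A A A   (applied A -> A A)
  Step 13: b a a a a A A A  =>  b a a a a a A A   (applied A -> a)
  Step 14: b a a a a a A A  =>  b a a a a a a A   (applied A -> a)
  Step 15: b a a a a a a A  =>  b a a a a a a A A   (applied A -> A A)
  Step 16: b a a a a a a A A  =>  b a a a a a a a A   (applied A -> a)
  Step 17: b a a a a a a a A  =>  b a a a a a a a a   (applied A -> a)
Final yield: b a a a a a a a a
Total rewrite steps: 17

17


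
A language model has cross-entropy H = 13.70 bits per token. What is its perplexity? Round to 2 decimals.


Perplexity formula: PP = 2^H
H = 13.70
PP = 2^13.70
Decompose: 2^13.70 = 2^13 * 2^0.70
2^13 = 8192, 2^0.70 ~ 1.6245048
PP ~ 8192 * 1.6245048 = 13307.9433216
Rounded to 2 decimals: 13307.94

13307.94


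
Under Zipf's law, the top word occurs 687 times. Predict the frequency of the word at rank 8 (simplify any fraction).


Zipf's law: freq(rank) = f1 / rank
f1 = 687, rank = 8
freq = 687 / 8
GCD(687, 8) = 1
Simplified: 687/8

687/8


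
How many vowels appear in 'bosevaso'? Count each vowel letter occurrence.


Scanning each character of 'bosevaso':
  Position 1: 'b' -> consonant (running count: 0)
  Position 2: 'o' -> vowel (running count: 1)
  Position 3: 's' -> consonant (running count: 1)
  Position 4: 'e' -> vowel (running count: 2)
  Position 5: 'v' -> consonant (running count: 2)
  Position 6: 'a' -> vowel (running count: 3)
  Position 7: 's' -> consonant (running count: 3)
  Position 8: 'o' -> vowel (running count: 4)
Total vowels: 4

4


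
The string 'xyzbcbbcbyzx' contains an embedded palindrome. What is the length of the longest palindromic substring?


Scanning 'xyzbcbbcbyzx' for palindromic substrings.
Substring at positions 3-8: 'bcbbcb'.
Check: reverse('bcbbcb') = 'bcbbcb' -> palindrome confirmed.
Neighbouring characters ('z' / 'y') break symmetry, so it cannot extend further.
No longer palindromic substring exists; longest length = 6

6


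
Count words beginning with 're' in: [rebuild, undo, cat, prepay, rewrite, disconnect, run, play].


Checking each word for prefix 're':
  'rebuild' -> YES, starts with 're' (count: 1)
  'undo' -> no (count: 1)
  'cat' -> no (count: 1)
  'prepay' -> no (count: 1)
  'rewrite' -> YES, starts with 're' (count: 2)
  'disconnect' -> no (count: 2)
  'run' -> no (count: 2)
  'play' -> no (count: 2)
Total with prefix 're': 2

2


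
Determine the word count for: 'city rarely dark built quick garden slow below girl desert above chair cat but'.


Counting words by splitting on spaces:
  Word 1: 'city'
  Word 2: 'rarely'
  Word 3: 'dark'
  Word 4: 'built'
  Word 5: 'quick'
  Word 6: 'garden'
  Word 7: 'slow'
  Word 8: 'below'
  Word 9: 'girl'
  Word 10: 'desert'
  Word 11: 'above'
  Word 12: 'chair'
  Word 13: 'cat'
  Word 14: 'but'
Total words: 14

14


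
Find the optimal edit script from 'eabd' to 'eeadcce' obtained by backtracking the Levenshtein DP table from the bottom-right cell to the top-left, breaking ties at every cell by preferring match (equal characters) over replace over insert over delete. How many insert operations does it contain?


Edit distance = 5. Backtracking from cell (4, 7) with preference match > replace > insert > delete,
then listing the resulting alignment 'eabd' -> 'eeadcce' left to right:
  Step 1: insert 'e' [insertion #1]
  Step 2: keep 'e'
  Step 3: keep 'a'
  Step 4: insert 'd' [insertion #2]
  Step 5: insert 'c' [insertion #3]
  Step 6: replace b->c
  Step 7: replace d->e
Total insertions: 3

3
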